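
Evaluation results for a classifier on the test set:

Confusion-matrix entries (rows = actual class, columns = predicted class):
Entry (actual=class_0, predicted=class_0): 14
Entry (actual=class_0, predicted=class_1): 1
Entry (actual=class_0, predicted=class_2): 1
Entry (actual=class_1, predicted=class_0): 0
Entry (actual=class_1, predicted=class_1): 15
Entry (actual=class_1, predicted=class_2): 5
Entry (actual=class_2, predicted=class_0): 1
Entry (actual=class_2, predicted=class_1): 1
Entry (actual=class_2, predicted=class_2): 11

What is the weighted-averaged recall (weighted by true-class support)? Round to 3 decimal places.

0.816

Per-class recall (TP/(TP+FN)):
  class_0: TP=14, FN=1+1=2 → 14/16 = 0.8750
  class_1: TP=15, FN=0+5=5 → 15/20 = 0.7500
  class_2: TP=11, FN=1+1=2 → 11/13 = 0.8462
Weighted-recall = Σ (supportᵢ/N)·recallᵢ with N=49: (16/49)·0.8750 + (20/49)·0.7500 + (13/49)·0.8462 = 0.816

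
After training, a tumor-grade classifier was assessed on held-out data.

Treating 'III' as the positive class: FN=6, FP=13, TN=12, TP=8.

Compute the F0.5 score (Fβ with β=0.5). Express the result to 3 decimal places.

Fβ = (1+β²)·TP / ((1+β²)·TP + β²·FN + FP), with β²=1/4
= 1.25·8 / (1.25·8 + 0.25·6 + 13) = 0.408

0.408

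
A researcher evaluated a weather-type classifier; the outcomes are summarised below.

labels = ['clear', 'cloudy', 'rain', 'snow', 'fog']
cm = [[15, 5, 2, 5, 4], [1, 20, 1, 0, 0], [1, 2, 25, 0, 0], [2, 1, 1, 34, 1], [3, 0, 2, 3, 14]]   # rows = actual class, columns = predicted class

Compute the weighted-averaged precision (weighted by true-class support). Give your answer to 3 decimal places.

Per-class precision (TP/(TP+FP)):
  clear: TP=15, FP=1+1+2+3=7 → 15/22 = 0.6818
  cloudy: TP=20, FP=5+2+1+0=8 → 20/28 = 0.7143
  rain: TP=25, FP=2+1+1+2=6 → 25/31 = 0.8065
  snow: TP=34, FP=5+0+0+3=8 → 34/42 = 0.8095
  fog: TP=14, FP=4+0+0+1=5 → 14/19 = 0.7368
Weighted-precision = Σ (supportᵢ/N)·precisionᵢ with N=142: (31/142)·0.6818 + (22/142)·0.7143 + (28/142)·0.8065 + (39/142)·0.8095 + (22/142)·0.7368 = 0.755

0.755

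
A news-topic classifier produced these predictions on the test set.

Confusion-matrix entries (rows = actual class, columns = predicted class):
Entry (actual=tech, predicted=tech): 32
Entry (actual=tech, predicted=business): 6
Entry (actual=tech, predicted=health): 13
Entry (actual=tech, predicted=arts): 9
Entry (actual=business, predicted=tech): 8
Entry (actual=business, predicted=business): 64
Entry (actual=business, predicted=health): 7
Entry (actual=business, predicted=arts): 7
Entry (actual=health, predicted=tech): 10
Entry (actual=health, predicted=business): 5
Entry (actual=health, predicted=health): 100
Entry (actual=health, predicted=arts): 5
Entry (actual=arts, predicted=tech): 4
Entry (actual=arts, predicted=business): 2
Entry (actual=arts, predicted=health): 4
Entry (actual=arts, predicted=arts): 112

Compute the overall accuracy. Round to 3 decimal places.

0.794

Accuracy = trace / total = (32+64+100+112=308) / 388 = 308/388 = 0.794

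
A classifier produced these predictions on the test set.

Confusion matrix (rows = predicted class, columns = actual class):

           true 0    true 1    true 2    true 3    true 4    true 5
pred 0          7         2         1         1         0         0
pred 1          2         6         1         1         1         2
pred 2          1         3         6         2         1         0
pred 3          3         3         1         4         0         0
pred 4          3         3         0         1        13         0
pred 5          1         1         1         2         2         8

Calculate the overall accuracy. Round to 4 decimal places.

0.5301

Accuracy = trace / total = (7+6+6+4+13+8=44) / 83 = 44/83 = 0.5301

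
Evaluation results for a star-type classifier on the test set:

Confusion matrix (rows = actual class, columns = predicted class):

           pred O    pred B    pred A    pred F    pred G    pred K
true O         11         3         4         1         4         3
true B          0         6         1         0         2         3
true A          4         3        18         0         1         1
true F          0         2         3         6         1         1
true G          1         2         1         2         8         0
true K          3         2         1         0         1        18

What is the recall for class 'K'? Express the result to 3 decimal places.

0.720

recall = TP/(TP+FN).
K: TP=18, FN=3+2+1+0+1=7 → 18/25 = 0.7200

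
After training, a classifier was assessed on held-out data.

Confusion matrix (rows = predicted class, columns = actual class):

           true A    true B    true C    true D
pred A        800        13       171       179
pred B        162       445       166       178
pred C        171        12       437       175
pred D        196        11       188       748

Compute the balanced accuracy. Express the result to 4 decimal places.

Balanced accuracy = mean of per-class recall.
  A: recall = 800/1329 = 0.60196
  B: recall = 445/481 = 0.92516
  C: recall = 437/962 = 0.45426
  D: recall = 748/1280 = 0.58438
Mean = (0.60196 + 0.92516 + 0.45426 + 0.58438) / 4 = 0.6414

0.6414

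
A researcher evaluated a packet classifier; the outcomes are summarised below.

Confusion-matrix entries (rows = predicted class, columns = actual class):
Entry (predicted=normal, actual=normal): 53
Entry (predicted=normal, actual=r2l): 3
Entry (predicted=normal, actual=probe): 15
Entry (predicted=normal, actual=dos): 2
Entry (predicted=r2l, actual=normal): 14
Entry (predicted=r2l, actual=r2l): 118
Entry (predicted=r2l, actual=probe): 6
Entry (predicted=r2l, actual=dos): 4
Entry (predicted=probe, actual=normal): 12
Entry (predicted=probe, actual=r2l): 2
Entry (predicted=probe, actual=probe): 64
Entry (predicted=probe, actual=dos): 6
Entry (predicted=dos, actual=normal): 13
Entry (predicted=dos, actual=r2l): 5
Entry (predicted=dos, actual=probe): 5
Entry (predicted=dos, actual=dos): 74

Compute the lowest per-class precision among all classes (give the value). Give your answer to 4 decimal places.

0.7260

Per-class precision (TP/(TP+FP)):
  normal: TP=53, FP=3+15+2=20 → 53/73 = 0.72603
  r2l: TP=118, FP=14+6+4=24 → 118/142 = 0.83099
  probe: TP=64, FP=12+2+6=20 → 64/84 = 0.76190
  dos: TP=74, FP=13+5+5=23 → 74/97 = 0.76289
Lowest is class 'normal' with precision = 0.7260.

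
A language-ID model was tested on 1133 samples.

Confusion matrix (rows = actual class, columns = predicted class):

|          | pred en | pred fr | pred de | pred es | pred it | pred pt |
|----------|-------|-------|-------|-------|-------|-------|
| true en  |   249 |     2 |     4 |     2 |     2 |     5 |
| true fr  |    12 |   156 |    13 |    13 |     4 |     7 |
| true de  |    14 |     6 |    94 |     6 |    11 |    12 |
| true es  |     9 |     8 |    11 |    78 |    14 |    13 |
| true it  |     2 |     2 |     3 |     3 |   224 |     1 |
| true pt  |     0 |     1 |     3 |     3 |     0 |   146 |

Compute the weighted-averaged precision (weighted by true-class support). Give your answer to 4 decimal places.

Per-class precision (TP/(TP+FP)):
  en: TP=249, FP=12+14+9+2+0=37 → 249/286 = 0.87063
  fr: TP=156, FP=2+6+8+2+1=19 → 156/175 = 0.89143
  de: TP=94, FP=4+13+11+3+3=34 → 94/128 = 0.73438
  es: TP=78, FP=2+13+6+3+3=27 → 78/105 = 0.74286
  it: TP=224, FP=2+4+11+14+0=31 → 224/255 = 0.87843
  pt: TP=146, FP=5+7+12+13+1=38 → 146/184 = 0.79348
Weighted-precision = Σ (supportᵢ/N)·precisionᵢ with N=1133: (264/1133)·0.87063 + (205/1133)·0.89143 + (143/1133)·0.73438 + (133/1133)·0.74286 + (235/1133)·0.87843 + (153/1133)·0.79348 = 0.8334

0.8334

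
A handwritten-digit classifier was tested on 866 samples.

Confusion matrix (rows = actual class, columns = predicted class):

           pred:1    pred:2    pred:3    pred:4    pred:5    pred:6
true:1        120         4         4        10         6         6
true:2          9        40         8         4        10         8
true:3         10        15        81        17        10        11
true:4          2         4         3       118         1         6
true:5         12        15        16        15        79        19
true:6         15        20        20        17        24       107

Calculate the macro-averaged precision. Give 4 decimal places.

Per-class precision (TP/(TP+FP)):
  1: TP=120, FP=9+10+2+12+15=48 → 120/168 = 0.71429
  2: TP=40, FP=4+15+4+15+20=58 → 40/98 = 0.40816
  3: TP=81, FP=4+8+3+16+20=51 → 81/132 = 0.61364
  4: TP=118, FP=10+4+17+15+17=63 → 118/181 = 0.65193
  5: TP=79, FP=6+10+10+1+24=51 → 79/130 = 0.60769
  6: TP=107, FP=6+8+11+6+19=50 → 107/157 = 0.68153
Macro-precision = mean = (0.71429 + 0.40816 + 0.61364 + 0.65193 + 0.60769 + 0.68153) / 6 = 0.6129

0.6129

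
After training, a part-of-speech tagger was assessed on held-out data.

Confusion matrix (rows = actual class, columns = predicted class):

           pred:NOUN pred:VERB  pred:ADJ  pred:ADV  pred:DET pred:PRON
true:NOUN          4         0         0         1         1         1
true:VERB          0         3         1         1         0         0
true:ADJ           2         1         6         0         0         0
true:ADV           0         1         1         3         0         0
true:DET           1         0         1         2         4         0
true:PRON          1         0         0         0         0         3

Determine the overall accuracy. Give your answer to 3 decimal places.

Accuracy = trace / total = (4+3+6+3+4+3=23) / 38 = 23/38 = 0.605

0.605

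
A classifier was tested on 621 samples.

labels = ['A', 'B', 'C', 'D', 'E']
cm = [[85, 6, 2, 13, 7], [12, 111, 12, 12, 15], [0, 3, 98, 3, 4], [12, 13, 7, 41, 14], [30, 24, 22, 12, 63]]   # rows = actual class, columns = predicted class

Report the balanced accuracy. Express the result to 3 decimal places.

0.647

Balanced accuracy = mean of per-class recall.
  A: recall = 85/113 = 0.7522
  B: recall = 111/162 = 0.6852
  C: recall = 98/108 = 0.9074
  D: recall = 41/87 = 0.4713
  E: recall = 63/151 = 0.4172
Mean = (0.7522 + 0.6852 + 0.9074 + 0.4713 + 0.4172) / 5 = 0.647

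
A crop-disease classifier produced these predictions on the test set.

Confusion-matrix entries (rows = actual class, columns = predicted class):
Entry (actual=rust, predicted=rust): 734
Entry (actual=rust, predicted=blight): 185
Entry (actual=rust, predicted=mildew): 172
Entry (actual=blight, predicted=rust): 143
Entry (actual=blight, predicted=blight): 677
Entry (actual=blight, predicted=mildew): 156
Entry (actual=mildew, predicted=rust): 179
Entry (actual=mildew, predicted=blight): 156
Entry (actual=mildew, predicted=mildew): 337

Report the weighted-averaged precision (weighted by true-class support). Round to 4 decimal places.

0.6382

Per-class precision (TP/(TP+FP)):
  rust: TP=734, FP=143+179=322 → 734/1056 = 0.69508
  blight: TP=677, FP=185+156=341 → 677/1018 = 0.66503
  mildew: TP=337, FP=172+156=328 → 337/665 = 0.50677
Weighted-precision = Σ (supportᵢ/N)·precisionᵢ with N=2739: (1091/2739)·0.69508 + (976/2739)·0.66503 + (672/2739)·0.50677 = 0.6382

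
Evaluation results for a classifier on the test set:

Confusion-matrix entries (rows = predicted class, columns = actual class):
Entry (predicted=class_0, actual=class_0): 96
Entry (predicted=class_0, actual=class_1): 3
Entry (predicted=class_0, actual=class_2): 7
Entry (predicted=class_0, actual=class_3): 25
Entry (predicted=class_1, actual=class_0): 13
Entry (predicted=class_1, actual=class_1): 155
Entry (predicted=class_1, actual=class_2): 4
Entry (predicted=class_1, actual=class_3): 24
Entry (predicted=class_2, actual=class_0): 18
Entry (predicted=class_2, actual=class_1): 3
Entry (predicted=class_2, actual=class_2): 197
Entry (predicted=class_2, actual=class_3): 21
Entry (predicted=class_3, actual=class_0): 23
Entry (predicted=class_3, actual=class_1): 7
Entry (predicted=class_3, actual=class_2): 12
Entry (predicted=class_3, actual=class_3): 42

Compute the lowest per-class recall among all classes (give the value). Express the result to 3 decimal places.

0.375

Per-class recall (TP/(TP+FN)):
  class_0: TP=96, FN=13+18+23=54 → 96/150 = 0.6400
  class_1: TP=155, FN=3+3+7=13 → 155/168 = 0.9226
  class_2: TP=197, FN=7+4+12=23 → 197/220 = 0.8955
  class_3: TP=42, FN=25+24+21=70 → 42/112 = 0.3750
Lowest is class 'class_3' with recall = 0.375.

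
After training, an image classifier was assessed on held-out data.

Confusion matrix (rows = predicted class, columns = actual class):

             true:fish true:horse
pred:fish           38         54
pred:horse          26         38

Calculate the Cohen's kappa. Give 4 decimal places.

Observed agreement pₒ = trace/N = 76/156 = 0.48718
Expected agreement pₑ = Σ (rowᵢ·colᵢ)/N² = (64·92 + 92·64)/156² = 0.48389
κ = (pₒ − pₑ)/(1 − pₑ) = (0.48718 − 0.48389)/(1 − 0.48389) = 0.0064

0.0064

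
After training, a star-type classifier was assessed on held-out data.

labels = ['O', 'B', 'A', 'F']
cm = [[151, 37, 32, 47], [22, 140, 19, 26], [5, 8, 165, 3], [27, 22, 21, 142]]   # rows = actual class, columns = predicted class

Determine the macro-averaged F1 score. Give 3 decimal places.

Per-class F1 score (2·TP/(2·TP+FP+FN)):
  O: TP=151, FP=22+5+27=54, FN=37+32+47=116 → 302/472 = 0.6398
  B: TP=140, FP=37+8+22=67, FN=22+19+26=67 → 280/414 = 0.6763
  A: TP=165, FP=32+19+21=72, FN=5+8+3=16 → 330/418 = 0.7895
  F: TP=142, FP=47+26+3=76, FN=27+22+21=70 → 284/430 = 0.6605
Macro-F1 score = mean = (0.6398 + 0.6763 + 0.7895 + 0.6605) / 4 = 0.692

0.692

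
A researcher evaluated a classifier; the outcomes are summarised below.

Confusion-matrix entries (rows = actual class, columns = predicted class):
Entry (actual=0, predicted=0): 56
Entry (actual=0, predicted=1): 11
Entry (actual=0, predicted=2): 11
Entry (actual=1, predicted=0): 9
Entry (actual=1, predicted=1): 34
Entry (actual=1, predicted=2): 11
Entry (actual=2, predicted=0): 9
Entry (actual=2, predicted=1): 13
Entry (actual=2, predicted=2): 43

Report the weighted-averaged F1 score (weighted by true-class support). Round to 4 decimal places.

0.6764

Per-class F1 score (2·TP/(2·TP+FP+FN)):
  0: TP=56, FP=9+9=18, FN=11+11=22 → 112/152 = 0.73684
  1: TP=34, FP=11+13=24, FN=9+11=20 → 68/112 = 0.60714
  2: TP=43, FP=11+11=22, FN=9+13=22 → 86/130 = 0.66154
Weighted-F1 score = Σ (supportᵢ/N)·F1 scoreᵢ with N=197: (78/197)·0.73684 + (54/197)·0.60714 + (65/197)·0.66154 = 0.6764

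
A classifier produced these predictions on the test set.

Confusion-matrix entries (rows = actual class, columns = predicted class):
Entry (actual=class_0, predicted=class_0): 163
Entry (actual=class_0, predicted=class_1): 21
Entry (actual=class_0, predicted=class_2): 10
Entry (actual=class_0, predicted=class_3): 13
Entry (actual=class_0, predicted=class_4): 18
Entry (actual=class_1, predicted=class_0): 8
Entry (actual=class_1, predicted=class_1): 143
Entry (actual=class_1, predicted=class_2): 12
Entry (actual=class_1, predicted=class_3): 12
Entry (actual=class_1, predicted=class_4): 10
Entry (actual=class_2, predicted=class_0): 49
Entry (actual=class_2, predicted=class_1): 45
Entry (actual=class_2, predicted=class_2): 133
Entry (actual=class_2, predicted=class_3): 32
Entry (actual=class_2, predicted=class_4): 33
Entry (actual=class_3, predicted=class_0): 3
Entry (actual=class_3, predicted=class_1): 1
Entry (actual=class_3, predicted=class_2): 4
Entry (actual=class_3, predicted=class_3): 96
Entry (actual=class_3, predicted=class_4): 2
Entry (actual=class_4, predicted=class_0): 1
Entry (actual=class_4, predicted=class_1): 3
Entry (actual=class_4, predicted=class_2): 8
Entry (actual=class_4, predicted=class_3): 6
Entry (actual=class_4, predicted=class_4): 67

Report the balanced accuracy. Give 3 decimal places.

0.729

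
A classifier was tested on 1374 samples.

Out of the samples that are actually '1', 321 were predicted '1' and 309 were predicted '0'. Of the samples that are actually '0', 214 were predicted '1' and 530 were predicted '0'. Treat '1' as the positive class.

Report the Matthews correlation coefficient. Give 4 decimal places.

0.2267

MCC = (TP·TN − FP·FN) / √((TP+FP)(TP+FN)(TN+FP)(TN+FN))
Numerator = 321·530 − 214·309 = 104004
Denominator = √(535·630·744·839) = √210392002800 = 458685.0802
MCC = 104004 / 458685.0802 = 0.2267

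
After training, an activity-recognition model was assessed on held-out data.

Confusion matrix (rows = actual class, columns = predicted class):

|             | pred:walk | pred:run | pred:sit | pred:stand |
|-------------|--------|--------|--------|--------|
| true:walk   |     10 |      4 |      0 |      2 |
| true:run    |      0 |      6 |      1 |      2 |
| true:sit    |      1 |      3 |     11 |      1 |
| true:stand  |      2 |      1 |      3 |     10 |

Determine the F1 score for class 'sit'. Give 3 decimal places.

Treat 'sit' as positive and all other classes as negative.
F1 score = 2·TP/(2·TP+FP+FN).
sit: TP=11, FP=0+1+3=4, FN=1+3+1=5 → 22/31 = 0.7097

0.710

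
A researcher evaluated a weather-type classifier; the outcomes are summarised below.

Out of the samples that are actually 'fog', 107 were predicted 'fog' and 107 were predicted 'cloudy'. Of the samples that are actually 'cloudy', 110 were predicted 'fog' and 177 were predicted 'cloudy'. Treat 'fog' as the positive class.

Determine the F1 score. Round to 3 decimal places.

0.497

Precision = TP/(TP+FP) = 107/217 = 0.4931
Recall = TP/(TP+FN) = 107/214 = 0.5000
F1 = 2·TP/(2·TP+FP+FN) = 214/431 = 0.497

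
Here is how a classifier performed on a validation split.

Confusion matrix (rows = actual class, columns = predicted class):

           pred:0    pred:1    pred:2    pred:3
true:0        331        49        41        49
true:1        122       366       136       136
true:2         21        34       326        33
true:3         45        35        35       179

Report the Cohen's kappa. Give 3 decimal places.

0.491

Observed agreement pₒ = trace/N = 1202/1938 = 0.6202
Expected agreement pₑ = Σ (rowᵢ·colᵢ)/N² = (470·519 + 760·484 + 414·538 + 294·397)/1938² = 0.2533
κ = (pₒ − pₑ)/(1 − pₑ) = (0.6202 − 0.2533)/(1 − 0.2533) = 0.491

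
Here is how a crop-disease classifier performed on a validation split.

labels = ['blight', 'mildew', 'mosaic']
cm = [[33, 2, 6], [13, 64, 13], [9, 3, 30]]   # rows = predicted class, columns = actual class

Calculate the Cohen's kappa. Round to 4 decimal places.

Observed agreement pₒ = trace/N = 127/173 = 0.73410
Expected agreement pₑ = Σ (rowᵢ·colᵢ)/N² = (55·41 + 69·90 + 49·42)/173² = 0.35160
κ = (pₒ − pₑ)/(1 − pₑ) = (0.73410 − 0.35160)/(1 − 0.35160) = 0.5899

0.5899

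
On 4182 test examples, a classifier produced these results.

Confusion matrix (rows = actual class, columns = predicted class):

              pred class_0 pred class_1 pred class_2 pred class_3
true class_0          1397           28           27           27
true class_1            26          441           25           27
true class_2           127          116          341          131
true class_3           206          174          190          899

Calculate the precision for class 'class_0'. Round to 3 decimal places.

0.796

One-vs-rest for 'class_0': TP = diagonal; FP = other classes predicted 'class_0'; FN = 'class_0' predicted as other.
precision = TP/(TP+FP).
class_0: TP=1397, FP=26+127+206=359 → 1397/1756 = 0.7956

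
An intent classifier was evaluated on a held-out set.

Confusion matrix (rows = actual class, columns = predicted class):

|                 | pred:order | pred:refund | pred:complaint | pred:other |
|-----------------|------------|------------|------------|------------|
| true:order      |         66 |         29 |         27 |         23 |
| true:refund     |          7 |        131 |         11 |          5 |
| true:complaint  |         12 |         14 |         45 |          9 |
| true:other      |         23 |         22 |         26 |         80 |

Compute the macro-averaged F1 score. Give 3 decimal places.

0.586

Per-class F1 score (2·TP/(2·TP+FP+FN)):
  order: TP=66, FP=7+12+23=42, FN=29+27+23=79 → 132/253 = 0.5217
  refund: TP=131, FP=29+14+22=65, FN=7+11+5=23 → 262/350 = 0.7486
  complaint: TP=45, FP=27+11+26=64, FN=12+14+9=35 → 90/189 = 0.4762
  other: TP=80, FP=23+5+9=37, FN=23+22+26=71 → 160/268 = 0.5970
Macro-F1 score = mean = (0.5217 + 0.7486 + 0.4762 + 0.5970) / 4 = 0.586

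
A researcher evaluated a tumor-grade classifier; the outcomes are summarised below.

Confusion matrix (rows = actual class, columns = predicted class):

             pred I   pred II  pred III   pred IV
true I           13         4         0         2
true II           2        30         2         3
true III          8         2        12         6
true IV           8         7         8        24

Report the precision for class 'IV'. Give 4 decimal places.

0.6857

precision = TP/(TP+FP).
IV: TP=24, FP=2+3+6=11 → 24/35 = 0.68571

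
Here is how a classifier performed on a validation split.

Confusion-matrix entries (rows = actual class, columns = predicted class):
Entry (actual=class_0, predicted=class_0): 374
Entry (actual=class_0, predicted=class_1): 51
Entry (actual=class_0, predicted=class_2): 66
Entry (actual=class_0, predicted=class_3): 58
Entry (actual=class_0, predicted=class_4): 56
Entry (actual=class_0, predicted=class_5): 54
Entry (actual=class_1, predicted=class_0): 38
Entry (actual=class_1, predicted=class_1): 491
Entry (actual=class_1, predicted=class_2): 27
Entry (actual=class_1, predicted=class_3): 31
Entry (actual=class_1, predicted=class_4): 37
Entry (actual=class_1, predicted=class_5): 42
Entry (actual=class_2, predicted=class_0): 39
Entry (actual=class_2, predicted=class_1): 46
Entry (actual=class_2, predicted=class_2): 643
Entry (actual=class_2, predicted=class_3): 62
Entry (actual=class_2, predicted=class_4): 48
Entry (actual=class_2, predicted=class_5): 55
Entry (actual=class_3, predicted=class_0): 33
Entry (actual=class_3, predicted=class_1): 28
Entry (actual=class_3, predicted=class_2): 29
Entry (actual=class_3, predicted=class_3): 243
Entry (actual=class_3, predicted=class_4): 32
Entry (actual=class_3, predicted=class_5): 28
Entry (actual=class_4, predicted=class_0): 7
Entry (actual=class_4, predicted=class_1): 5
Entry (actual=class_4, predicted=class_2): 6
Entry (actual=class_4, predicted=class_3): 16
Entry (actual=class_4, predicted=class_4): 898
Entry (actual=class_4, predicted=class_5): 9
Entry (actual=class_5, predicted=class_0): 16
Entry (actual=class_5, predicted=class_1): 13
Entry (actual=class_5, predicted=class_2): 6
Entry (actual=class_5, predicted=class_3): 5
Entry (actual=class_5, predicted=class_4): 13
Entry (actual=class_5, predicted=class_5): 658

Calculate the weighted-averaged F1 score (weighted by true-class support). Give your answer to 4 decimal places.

0.7707

Per-class F1 score (2·TP/(2·TP+FP+FN)):
  class_0: TP=374, FP=38+39+33+7+16=133, FN=51+66+58+56+54=285 → 748/1166 = 0.64151
  class_1: TP=491, FP=51+46+28+5+13=143, FN=38+27+31+37+42=175 → 982/1300 = 0.75538
  class_2: TP=643, FP=66+27+29+6+6=134, FN=39+46+62+48+55=250 → 1286/1670 = 0.77006
  class_3: TP=243, FP=58+31+62+16+5=172, FN=33+28+29+32+28=150 → 486/808 = 0.60149
  class_4: TP=898, FP=56+37+48+32+13=186, FN=7+5+6+16+9=43 → 1796/2025 = 0.88691
  class_5: TP=658, FP=54+42+55+28+9=188, FN=16+13+6+5+13=53 → 1316/1557 = 0.84522
Weighted-F1 score = Σ (supportᵢ/N)·F1 scoreᵢ with N=4263: (659/4263)·0.64151 + (666/4263)·0.75538 + (893/4263)·0.77006 + (393/4263)·0.60149 + (941/4263)·0.88691 + (711/4263)·0.84522 = 0.7707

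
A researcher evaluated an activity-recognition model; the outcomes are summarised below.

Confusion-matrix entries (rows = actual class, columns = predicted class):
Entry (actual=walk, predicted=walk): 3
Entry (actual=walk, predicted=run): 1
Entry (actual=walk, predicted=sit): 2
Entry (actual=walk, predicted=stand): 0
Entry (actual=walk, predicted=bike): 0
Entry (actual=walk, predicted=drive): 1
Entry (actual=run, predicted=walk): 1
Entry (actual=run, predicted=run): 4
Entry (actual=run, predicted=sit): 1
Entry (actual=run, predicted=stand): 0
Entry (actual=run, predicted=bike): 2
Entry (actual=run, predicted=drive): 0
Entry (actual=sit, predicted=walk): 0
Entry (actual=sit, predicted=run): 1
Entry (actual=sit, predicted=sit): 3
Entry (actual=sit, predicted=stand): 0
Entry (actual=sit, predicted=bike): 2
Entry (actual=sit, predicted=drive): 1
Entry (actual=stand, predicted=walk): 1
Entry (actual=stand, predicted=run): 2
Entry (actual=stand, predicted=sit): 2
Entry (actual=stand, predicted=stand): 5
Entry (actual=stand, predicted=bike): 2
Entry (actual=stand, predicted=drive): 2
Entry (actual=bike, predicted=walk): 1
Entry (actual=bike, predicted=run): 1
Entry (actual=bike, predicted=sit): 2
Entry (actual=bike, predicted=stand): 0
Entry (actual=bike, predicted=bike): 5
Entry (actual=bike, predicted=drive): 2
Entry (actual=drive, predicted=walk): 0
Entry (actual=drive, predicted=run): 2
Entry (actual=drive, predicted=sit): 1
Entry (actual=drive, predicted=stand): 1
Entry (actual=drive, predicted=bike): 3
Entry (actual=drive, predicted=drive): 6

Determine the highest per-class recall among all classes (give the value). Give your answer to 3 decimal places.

Per-class recall (TP/(TP+FN)):
  walk: TP=3, FN=1+2+0+0+1=4 → 3/7 = 0.4286
  run: TP=4, FN=1+1+0+2+0=4 → 4/8 = 0.5000
  sit: TP=3, FN=0+1+0+2+1=4 → 3/7 = 0.4286
  stand: TP=5, FN=1+2+2+2+2=9 → 5/14 = 0.3571
  bike: TP=5, FN=1+1+2+0+2=6 → 5/11 = 0.4545
  drive: TP=6, FN=0+2+1+1+3=7 → 6/13 = 0.4615
Highest is class 'run' with recall = 0.500.

0.500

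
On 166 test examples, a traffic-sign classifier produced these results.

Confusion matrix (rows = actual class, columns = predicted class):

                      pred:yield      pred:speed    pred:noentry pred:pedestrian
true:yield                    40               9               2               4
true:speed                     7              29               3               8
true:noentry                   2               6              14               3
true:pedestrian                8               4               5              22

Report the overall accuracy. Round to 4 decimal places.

0.6325

Accuracy = trace / total = (40+29+14+22=105) / 166 = 105/166 = 0.6325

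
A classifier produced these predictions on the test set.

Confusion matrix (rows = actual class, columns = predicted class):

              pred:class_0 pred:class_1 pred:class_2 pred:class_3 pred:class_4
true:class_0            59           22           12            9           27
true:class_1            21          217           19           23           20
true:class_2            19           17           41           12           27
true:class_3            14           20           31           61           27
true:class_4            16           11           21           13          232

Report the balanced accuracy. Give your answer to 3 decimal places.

0.545

Balanced accuracy = mean of per-class recall.
  class_0: recall = 59/129 = 0.4574
  class_1: recall = 217/300 = 0.7233
  class_2: recall = 41/116 = 0.3534
  class_3: recall = 61/153 = 0.3987
  class_4: recall = 232/293 = 0.7918
Mean = (0.4574 + 0.7233 + 0.3534 + 0.3987 + 0.7918) / 5 = 0.545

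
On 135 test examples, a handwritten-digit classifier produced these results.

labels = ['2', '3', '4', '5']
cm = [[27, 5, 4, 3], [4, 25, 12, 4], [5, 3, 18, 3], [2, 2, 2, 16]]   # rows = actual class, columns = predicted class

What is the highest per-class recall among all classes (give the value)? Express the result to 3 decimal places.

Per-class recall (TP/(TP+FN)):
  2: TP=27, FN=5+4+3=12 → 27/39 = 0.6923
  3: TP=25, FN=4+12+4=20 → 25/45 = 0.5556
  4: TP=18, FN=5+3+3=11 → 18/29 = 0.6207
  5: TP=16, FN=2+2+2=6 → 16/22 = 0.7273
Highest is class '5' with recall = 0.727.

0.727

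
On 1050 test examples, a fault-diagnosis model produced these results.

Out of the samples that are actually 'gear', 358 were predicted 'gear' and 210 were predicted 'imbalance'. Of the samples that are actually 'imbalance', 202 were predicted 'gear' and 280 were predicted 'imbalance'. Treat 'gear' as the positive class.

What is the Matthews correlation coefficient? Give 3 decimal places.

0.211

MCC = (TP·TN − FP·FN) / √((TP+FP)(TP+FN)(TN+FP)(TN+FN))
Numerator = 358·280 − 202·210 = 57820
Denominator = √(560·568·482·490) = √75124134400 = 274087.8224
MCC = 57820 / 274087.8224 = 0.211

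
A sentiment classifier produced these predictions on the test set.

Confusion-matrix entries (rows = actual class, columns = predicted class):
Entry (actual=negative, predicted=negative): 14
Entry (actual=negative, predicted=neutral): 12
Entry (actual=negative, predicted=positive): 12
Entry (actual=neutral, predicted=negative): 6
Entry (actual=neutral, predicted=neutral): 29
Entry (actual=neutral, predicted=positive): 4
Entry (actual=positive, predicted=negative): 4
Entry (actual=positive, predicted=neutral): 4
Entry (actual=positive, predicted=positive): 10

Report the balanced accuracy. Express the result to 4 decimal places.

Balanced accuracy = mean of per-class recall.
  negative: recall = 14/38 = 0.36842
  neutral: recall = 29/39 = 0.74359
  positive: recall = 10/18 = 0.55556
Mean = (0.36842 + 0.74359 + 0.55556) / 3 = 0.5559

0.5559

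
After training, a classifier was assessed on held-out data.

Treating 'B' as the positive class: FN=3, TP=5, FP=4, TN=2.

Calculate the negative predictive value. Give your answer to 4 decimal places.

NPV = TN/(TN+FN) = 2/(2+3) = 0.4000

0.4000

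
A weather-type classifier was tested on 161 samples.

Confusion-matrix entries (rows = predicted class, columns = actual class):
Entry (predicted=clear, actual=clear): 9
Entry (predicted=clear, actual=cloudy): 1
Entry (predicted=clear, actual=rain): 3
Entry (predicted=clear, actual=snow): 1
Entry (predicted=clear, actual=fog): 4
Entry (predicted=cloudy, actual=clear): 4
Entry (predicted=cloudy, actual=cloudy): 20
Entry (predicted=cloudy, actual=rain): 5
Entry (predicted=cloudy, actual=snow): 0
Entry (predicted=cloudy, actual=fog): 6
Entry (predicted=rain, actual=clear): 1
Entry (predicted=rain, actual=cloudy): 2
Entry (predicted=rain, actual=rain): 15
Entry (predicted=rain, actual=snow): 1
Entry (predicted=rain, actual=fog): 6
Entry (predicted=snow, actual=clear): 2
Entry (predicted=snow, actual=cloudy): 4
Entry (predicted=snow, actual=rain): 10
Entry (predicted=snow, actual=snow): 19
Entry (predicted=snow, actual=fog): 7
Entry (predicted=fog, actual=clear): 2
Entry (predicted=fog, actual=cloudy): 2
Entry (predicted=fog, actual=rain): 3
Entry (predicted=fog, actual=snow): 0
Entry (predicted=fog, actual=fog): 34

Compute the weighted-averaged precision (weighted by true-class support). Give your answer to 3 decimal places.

Per-class precision (TP/(TP+FP)):
  clear: TP=9, FP=1+3+1+4=9 → 9/18 = 0.5000
  cloudy: TP=20, FP=4+5+0+6=15 → 20/35 = 0.5714
  rain: TP=15, FP=1+2+1+6=10 → 15/25 = 0.6000
  snow: TP=19, FP=2+4+10+7=23 → 19/42 = 0.4524
  fog: TP=34, FP=2+2+3+0=7 → 34/41 = 0.8293
Weighted-precision = Σ (supportᵢ/N)·precisionᵢ with N=161: (18/161)·0.5000 + (29/161)·0.5714 + (36/161)·0.6000 + (21/161)·0.4524 + (57/161)·0.8293 = 0.646

0.646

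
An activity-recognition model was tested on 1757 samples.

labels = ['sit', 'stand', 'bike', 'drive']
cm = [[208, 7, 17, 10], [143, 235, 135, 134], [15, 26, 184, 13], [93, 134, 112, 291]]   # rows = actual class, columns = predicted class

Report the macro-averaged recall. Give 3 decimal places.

Per-class recall (TP/(TP+FN)):
  sit: TP=208, FN=7+17+10=34 → 208/242 = 0.8595
  stand: TP=235, FN=143+135+134=412 → 235/647 = 0.3632
  bike: TP=184, FN=15+26+13=54 → 184/238 = 0.7731
  drive: TP=291, FN=93+134+112=339 → 291/630 = 0.4619
Macro-recall = mean = (0.8595 + 0.3632 + 0.7731 + 0.4619) / 4 = 0.614

0.614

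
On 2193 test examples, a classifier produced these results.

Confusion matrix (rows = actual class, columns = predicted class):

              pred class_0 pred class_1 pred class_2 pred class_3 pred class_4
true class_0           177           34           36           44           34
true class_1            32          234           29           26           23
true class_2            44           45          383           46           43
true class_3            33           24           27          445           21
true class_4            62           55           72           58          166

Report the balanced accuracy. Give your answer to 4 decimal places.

0.6237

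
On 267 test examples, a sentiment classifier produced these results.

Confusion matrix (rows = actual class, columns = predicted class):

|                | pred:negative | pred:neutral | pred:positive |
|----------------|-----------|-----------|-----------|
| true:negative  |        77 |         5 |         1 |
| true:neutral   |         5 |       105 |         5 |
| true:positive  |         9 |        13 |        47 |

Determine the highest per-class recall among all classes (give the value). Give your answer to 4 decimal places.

0.9277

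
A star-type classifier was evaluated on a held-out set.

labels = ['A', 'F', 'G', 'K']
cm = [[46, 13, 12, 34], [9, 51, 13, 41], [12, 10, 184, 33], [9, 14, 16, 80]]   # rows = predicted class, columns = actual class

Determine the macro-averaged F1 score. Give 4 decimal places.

Per-class F1 score (2·TP/(2·TP+FP+FN)):
  A: TP=46, FP=13+12+34=59, FN=9+12+9=30 → 92/181 = 0.50829
  F: TP=51, FP=9+13+41=63, FN=13+10+14=37 → 102/202 = 0.50495
  G: TP=184, FP=12+10+33=55, FN=12+13+16=41 → 368/464 = 0.79310
  K: TP=80, FP=9+14+16=39, FN=34+41+33=108 → 160/307 = 0.52117
Macro-F1 score = mean = (0.50829 + 0.50495 + 0.79310 + 0.52117) / 4 = 0.5819

0.5819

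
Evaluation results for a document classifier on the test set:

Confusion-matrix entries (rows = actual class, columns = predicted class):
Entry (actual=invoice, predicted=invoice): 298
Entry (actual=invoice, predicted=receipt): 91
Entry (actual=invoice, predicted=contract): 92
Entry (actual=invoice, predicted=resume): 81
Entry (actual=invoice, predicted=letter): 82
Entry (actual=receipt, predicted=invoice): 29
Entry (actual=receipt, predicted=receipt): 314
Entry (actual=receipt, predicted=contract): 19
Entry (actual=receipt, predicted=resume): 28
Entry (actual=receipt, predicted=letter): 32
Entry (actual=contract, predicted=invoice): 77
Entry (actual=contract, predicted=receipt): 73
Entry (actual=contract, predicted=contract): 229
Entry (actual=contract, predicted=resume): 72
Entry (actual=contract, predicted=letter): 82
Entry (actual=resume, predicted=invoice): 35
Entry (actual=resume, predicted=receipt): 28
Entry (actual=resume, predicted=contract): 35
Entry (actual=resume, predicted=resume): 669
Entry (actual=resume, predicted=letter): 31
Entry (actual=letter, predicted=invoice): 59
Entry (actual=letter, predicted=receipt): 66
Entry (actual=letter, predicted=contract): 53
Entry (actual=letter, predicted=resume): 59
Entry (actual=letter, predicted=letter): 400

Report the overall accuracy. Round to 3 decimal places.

Accuracy = trace / total = (298+314+229+669+400=1910) / 3034 = 1910/3034 = 0.630

0.630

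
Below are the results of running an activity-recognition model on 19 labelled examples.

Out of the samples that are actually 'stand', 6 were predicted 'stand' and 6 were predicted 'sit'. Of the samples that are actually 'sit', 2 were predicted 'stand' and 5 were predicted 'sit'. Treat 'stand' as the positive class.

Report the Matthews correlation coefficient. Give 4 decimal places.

MCC = (TP·TN − FP·FN) / √((TP+FP)(TP+FN)(TN+FP)(TN+FN))
Numerator = 6·5 − 2·6 = 18
Denominator = √(8·12·7·11) = √7392 = 85.9767
MCC = 18 / 85.9767 = 0.2094

0.2094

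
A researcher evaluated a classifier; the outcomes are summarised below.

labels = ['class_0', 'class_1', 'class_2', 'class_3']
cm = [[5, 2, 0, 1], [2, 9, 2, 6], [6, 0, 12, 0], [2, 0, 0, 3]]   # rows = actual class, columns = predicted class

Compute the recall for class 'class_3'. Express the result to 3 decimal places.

0.600

recall = TP/(TP+FN).
class_3: TP=3, FN=2+0+0=2 → 3/5 = 0.6000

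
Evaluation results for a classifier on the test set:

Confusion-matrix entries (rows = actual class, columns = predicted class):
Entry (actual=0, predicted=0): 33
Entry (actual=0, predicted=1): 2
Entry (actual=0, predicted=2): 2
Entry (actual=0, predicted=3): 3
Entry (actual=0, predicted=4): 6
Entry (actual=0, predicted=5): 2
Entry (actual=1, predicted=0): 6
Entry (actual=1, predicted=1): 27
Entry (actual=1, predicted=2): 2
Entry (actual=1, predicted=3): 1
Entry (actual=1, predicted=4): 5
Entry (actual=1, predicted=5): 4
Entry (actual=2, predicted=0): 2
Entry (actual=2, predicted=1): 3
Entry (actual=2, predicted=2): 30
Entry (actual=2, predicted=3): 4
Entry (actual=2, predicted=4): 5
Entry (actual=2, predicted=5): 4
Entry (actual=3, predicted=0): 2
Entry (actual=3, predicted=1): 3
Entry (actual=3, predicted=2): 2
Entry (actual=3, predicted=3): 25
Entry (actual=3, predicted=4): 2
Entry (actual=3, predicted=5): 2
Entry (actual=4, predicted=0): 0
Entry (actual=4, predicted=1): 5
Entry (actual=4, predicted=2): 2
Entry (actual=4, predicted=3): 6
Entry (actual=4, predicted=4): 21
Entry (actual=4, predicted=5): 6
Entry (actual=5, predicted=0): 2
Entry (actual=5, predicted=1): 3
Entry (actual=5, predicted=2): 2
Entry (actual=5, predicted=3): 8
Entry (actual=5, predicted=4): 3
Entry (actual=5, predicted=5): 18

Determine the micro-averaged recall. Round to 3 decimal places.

Micro-averaging pools counts across classes: ΣTP=154, ΣFP=99, ΣFN=99.
Micro-recall = TP/(TP+FN) on pooled counts = 0.609 (equals overall accuracy in single-label multiclass).

0.609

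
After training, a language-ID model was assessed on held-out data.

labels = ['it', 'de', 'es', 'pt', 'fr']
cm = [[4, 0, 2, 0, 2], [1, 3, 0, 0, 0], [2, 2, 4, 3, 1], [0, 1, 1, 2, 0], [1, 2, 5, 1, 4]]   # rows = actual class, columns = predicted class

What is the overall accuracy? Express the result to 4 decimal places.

Accuracy = trace / total = (4+3+4+2+4=17) / 41 = 17/41 = 0.4146

0.4146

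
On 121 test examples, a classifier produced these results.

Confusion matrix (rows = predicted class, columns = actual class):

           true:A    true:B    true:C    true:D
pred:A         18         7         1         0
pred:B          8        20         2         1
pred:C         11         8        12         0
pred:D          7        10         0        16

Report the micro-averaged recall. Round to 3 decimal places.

0.545

Micro-averaging pools counts across classes: ΣTP=66, ΣFP=55, ΣFN=55.
Micro-recall = TP/(TP+FN) on pooled counts = 0.545 (equals overall accuracy in single-label multiclass).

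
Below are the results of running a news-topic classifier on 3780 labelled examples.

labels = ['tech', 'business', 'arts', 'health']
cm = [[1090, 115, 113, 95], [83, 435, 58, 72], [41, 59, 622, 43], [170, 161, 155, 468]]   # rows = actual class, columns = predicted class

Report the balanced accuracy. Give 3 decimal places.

0.687

Balanced accuracy = mean of per-class recall.
  tech: recall = 1090/1413 = 0.7714
  business: recall = 435/648 = 0.6713
  arts: recall = 622/765 = 0.8131
  health: recall = 468/954 = 0.4906
Mean = (0.7714 + 0.6713 + 0.8131 + 0.4906) / 4 = 0.687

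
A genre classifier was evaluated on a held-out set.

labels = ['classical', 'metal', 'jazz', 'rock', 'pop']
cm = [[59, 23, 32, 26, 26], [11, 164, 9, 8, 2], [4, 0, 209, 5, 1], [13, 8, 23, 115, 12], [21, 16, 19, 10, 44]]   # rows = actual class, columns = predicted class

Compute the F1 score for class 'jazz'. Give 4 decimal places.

One-vs-rest for 'jazz': TP = diagonal; FP = other classes predicted 'jazz'; FN = 'jazz' predicted as other.
F1 score = 2·TP/(2·TP+FP+FN).
jazz: TP=209, FP=32+9+23+19=83, FN=4+0+5+1=10 → 418/511 = 0.81800

0.8180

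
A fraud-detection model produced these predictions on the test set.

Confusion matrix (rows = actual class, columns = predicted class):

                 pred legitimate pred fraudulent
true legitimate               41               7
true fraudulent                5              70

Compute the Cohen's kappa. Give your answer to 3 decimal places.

Observed agreement pₒ = trace/N = 111/123 = 0.9024
Expected agreement pₑ = Σ (rowᵢ·colᵢ)/N² = (48·46 + 75·77)/123² = 0.5277
κ = (pₒ − pₑ)/(1 − pₑ) = (0.9024 − 0.5277)/(1 − 0.5277) = 0.793

0.793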